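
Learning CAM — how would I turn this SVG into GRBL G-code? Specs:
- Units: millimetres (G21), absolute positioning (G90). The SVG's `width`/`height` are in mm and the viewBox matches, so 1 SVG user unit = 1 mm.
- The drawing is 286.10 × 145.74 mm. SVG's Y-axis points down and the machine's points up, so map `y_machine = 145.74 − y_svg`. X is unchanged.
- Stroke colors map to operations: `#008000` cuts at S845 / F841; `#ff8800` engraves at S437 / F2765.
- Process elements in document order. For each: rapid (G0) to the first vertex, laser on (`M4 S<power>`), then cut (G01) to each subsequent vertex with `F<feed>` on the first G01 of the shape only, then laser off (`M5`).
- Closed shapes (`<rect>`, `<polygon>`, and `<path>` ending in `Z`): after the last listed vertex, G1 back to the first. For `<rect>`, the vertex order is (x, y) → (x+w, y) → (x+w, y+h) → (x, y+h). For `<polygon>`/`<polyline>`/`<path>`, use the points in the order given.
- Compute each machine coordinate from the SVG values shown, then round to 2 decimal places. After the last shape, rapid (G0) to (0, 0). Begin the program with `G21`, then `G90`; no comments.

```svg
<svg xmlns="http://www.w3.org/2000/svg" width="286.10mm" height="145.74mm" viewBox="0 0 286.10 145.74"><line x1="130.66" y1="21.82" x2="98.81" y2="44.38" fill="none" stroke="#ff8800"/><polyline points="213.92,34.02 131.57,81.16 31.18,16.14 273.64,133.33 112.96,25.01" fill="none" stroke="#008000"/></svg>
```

Since the viewBox matches the mm dimensions, user units are millimetres directly. The only transform is the Y-flip y_m = 145.74 − y_svg.

Shape 1 is a line segment drawn with `<line>`. Its stroke #ff8800 means engrave at S437, F2765. After flipping Y the toolpath is (130.66,123.92) → (98.81,101.36).

Shape 2 is a open polyline drawn with `<polyline>`. Its stroke #008000 means cut at S845, F841. After flipping Y the toolpath is (213.92,111.72) → (131.57,64.58) → (31.18,129.60) → (273.64,12.41) → (112.96,120.73).

G21
G90
G0 X130.66 Y123.92
M4 S437
G01 X98.81 Y101.36 F2765
M5
G0 X213.92 Y111.72
M4 S845
G01 X131.57 Y64.58 F841
G01 X31.18 Y129.60
G01 X273.64 Y12.41
G01 X112.96 Y120.73
M5
G0 X0.00 Y0.00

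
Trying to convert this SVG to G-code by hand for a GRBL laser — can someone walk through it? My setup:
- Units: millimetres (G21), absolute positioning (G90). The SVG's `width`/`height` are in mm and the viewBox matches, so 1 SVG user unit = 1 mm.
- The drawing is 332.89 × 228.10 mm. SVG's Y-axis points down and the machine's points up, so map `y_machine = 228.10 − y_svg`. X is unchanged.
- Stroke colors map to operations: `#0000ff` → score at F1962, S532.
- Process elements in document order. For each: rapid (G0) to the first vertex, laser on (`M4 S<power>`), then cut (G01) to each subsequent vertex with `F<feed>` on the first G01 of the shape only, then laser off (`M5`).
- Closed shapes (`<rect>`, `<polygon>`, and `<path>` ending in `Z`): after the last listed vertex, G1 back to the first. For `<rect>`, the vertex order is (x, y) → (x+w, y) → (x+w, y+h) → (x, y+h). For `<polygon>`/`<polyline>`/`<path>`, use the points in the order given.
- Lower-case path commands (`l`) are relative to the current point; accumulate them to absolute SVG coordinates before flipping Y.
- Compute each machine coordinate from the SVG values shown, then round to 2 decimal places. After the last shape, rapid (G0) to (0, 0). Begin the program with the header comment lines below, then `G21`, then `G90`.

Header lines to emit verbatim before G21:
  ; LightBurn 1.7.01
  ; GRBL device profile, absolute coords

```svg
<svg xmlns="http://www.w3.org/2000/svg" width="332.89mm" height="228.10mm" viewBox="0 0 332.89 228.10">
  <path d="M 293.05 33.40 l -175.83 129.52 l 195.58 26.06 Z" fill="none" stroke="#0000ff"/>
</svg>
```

; LightBurn 1.7.01
; GRBL device profile, absolute coords
G21
G90
G0 X293.05 Y194.70
M4 S532
G01 X117.22 Y65.18 F1962
G01 X312.80 Y39.12
G01 X293.05 Y194.70
M5
G0 X0.00 Y0.00

Since the viewBox matches the mm dimensions, user units are millimetres directly. The only transform is the Y-flip y_m = 228.10 − y_svg.

Shape 1 is a closed polygon drawn with `<path>`. Its stroke #0000ff means score at S532, F1962. After flipping Y the toolpath is (293.05,194.70) → (117.22,65.18) → (312.80,39.12) → (293.05,194.70), returning to the start.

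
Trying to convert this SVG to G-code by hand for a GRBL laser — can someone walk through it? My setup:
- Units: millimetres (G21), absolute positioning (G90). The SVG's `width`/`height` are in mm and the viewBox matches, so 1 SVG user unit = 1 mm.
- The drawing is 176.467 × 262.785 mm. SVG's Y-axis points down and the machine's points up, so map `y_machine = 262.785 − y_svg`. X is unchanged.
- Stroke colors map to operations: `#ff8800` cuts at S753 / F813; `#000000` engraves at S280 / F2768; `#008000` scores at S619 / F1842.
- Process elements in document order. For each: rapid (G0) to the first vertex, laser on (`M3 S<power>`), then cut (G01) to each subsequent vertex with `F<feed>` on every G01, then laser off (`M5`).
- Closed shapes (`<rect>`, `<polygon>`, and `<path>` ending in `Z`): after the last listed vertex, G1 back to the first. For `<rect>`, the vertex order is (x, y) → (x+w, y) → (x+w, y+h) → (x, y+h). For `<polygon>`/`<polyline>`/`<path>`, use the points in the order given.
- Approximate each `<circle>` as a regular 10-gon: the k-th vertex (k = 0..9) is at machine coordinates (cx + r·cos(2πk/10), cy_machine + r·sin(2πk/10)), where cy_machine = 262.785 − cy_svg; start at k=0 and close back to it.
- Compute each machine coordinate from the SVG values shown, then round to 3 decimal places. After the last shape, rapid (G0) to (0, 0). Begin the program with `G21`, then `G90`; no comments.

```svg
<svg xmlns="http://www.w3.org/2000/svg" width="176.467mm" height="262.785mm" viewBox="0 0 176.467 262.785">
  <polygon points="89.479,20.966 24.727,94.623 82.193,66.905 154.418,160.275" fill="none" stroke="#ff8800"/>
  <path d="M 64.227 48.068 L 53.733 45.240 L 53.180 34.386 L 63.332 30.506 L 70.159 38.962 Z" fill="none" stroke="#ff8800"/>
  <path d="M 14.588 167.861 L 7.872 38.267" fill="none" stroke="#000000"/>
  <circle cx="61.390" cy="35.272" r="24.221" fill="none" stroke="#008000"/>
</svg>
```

G21
G90
G0 X89.479 Y241.819
M3 S753
G01 X24.727 Y168.162 F813
G01 X82.193 Y195.880 F813
G01 X154.418 Y102.510 F813
G01 X89.479 Y241.819 F813
M5
G0 X64.227 Y214.717
M3 S753
G01 X53.733 Y217.545 F813
G01 X53.180 Y228.399 F813
G01 X63.332 Y232.279 F813
G01 X70.159 Y223.823 F813
G01 X64.227 Y214.717 F813
M5
G0 X14.588 Y94.924
M3 S280
G01 X7.872 Y224.518 F2768
M5
G0 X85.611 Y227.513
M3 S619
G01 X80.985 Y241.750 F1842
G01 X68.875 Y250.549 F1842
G01 X53.905 Y250.549 F1842
G01 X41.795 Y241.750 F1842
G01 X37.169 Y227.513 F1842
G01 X41.795 Y213.276 F1842
G01 X53.905 Y204.477 F1842
G01 X68.875 Y204.477 F1842
G01 X80.985 Y213.276 F1842
G01 X85.611 Y227.513 F1842
M5
G0 X0.000 Y0.000

viewBox `0 0 176.467 262.785` with mm width/height → 1 unit = 1 mm. Flip: y_m = 262.785 − y_svg.

**Shape 1** — `<polygon>` closed polygon, stroke `#ff8800` → cut (S753, F813). Machine vertices: (89.479,241.819) → (24.727,168.162) → (82.193,195.880) → (154.418,102.510) → (89.479,241.819). Closed: final G1 returns to the first vertex.

**Shape 2** — `<path>` regular polygon, stroke `#ff8800` → cut (S753, F813). Machine vertices: (64.227,214.717) → (53.733,217.545) → (53.180,228.399) → (63.332,232.279) → (70.159,223.823) → (64.227,214.717). Closed: final G1 returns to the first vertex.

**Shape 3** — `<path>` line segment, stroke `#000000` → engrave (S280, F2768). Machine vertices: (14.588,94.924) → (7.872,224.518). Open path.

**Shape 4** — `<circle>` circle, stroke `#008000` → score (S619, F1842). Machine vertices: (85.611,227.513) → (80.985,241.750) → (68.875,250.549) → (53.905,250.549) → (41.795,241.750) → (37.169,227.513) → (41.795,213.276) → (53.905,204.477) → (68.875,204.477) → (80.985,213.276) → (85.611,227.513). Closed: final G1 returns to the first vertex.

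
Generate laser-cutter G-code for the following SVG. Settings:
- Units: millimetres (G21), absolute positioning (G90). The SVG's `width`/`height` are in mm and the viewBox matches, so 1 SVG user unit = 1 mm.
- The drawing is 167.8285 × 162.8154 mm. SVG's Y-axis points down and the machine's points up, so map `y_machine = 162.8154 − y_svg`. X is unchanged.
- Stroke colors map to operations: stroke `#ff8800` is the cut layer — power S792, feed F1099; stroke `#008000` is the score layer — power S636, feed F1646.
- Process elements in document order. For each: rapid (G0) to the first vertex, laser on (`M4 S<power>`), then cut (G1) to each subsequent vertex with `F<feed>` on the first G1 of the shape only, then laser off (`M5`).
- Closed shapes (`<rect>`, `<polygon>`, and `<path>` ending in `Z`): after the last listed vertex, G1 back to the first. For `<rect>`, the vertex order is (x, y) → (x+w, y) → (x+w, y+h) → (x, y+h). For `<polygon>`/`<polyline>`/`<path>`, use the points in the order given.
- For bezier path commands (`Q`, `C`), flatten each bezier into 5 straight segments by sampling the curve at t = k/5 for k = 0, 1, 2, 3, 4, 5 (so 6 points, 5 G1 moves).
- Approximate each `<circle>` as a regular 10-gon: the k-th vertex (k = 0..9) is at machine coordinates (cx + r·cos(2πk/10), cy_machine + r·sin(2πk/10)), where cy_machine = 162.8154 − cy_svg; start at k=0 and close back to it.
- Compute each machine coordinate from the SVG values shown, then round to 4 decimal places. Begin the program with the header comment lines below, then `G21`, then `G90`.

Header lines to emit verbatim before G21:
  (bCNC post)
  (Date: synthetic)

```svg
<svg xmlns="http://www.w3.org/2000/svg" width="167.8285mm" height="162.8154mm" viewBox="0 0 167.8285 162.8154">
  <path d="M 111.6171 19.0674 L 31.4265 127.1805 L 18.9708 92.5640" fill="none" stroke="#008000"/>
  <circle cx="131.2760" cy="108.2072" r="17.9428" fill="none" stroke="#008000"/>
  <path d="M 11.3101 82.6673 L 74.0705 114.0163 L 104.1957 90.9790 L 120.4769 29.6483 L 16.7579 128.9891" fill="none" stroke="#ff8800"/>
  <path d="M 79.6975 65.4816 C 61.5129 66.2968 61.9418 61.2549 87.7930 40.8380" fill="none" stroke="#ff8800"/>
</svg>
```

(bCNC post)
(Date: synthetic)
G21
G90
G0 X111.6171 Y143.7480
M4 S636
G1 X31.4265 Y35.6349 F1646
G1 X18.9708 Y70.2514
M5
G0 X149.2188 Y54.6082
M4 S636
G1 X145.7920 Y65.1547 F1646
G1 X136.8206 Y71.6728
G1 X125.7314 Y71.6728
G1 X116.7600 Y65.1547
G1 X113.3332 Y54.6082
G1 X116.7600 Y44.0617
G1 X125.7314 Y37.5436
G1 X136.8206 Y37.5436
G1 X145.7920 Y44.0617
G1 X149.2188 Y54.6082
M5
G0 X11.3101 Y80.1481
M4 S792
G1 X74.0705 Y48.7991 F1099
G1 X104.1957 Y71.8364
G1 X120.4769 Y133.1671
G1 X16.7579 Y33.8263
M5
G0 X79.6975 Y97.3338
M4 S792
G1 X71.0748 Y97.6237 F1099
G1 X67.2462 Y99.7761
G1 X68.5385 Y104.2480
G1 X75.2785 Y111.4961
G1 X87.7930 Y121.9774
M5

viewBox `0 0 167.8285 162.8154` with mm width/height → 1 unit = 1 mm. Flip: y_m = 162.8154 − y_svg.

**Shape 1** — `<path>` open polyline, stroke `#008000` → score (S636, F1646). Machine vertices: (111.6171,143.7480) → (31.4265,35.6349) → (18.9708,70.2514). Open path.

**Shape 2** — `<circle>` circle, stroke `#008000` → score (S636, F1646). Machine vertices: (149.2188,54.6082) → (145.7920,65.1547) → (136.8206,71.6728) → (125.7314,71.6728) → (116.7600,65.1547) → (113.3332,54.6082) → (116.7600,44.0617) → (125.7314,37.5436) → (136.8206,37.5436) → (145.7920,44.0617) → (149.2188,54.6082). Closed: final G1 returns to the first vertex.

**Shape 3** — `<path>` open polyline, stroke `#ff8800` → cut (S792, F1099). Machine vertices: (11.3101,80.1481) → (74.0705,48.7991) → (104.1957,71.8364) → (120.4769,133.1671) → (16.7579,33.8263). Open path.

**Shape 4** — `<path>` cubic bezier, stroke `#ff8800` → cut (S792, F1099). Control points (SVG): P0=(79.6975,65.4816), P1=(61.5129,66.2968), P2=(61.9418,61.2549), P3=(87.7930,40.8380); sampled at t=k/5. Machine vertices: (79.6975,97.3338) → (71.0748,97.6237) → (67.2462,99.7761) → (68.5385,104.2480) → (75.2785,111.4961) → (87.7930,121.9774). Open path.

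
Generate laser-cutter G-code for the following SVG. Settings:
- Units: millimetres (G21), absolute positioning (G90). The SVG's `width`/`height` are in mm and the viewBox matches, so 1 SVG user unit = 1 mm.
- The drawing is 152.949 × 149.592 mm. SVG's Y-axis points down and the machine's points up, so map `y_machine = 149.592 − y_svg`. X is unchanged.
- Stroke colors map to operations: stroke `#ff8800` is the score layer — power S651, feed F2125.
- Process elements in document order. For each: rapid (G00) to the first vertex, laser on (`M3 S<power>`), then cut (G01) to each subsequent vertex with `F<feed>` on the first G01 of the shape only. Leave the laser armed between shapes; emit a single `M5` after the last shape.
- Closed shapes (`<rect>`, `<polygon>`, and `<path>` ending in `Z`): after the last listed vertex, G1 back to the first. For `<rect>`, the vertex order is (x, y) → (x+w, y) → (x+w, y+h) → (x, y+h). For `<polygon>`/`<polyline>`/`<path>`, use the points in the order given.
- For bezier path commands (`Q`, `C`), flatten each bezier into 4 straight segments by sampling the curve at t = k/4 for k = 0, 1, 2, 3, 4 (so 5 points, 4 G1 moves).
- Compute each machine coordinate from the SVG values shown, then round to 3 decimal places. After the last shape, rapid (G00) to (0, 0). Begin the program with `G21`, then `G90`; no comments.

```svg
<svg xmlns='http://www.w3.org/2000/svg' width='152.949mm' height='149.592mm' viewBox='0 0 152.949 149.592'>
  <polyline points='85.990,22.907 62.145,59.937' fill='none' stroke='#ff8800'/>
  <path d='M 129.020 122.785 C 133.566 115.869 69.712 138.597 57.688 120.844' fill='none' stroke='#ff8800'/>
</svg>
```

Since the viewBox matches the mm dimensions, user units are millimetres directly. The only transform is the Y-flip y_m = 149.592 − y_svg.

Shape 1 is a line segment drawn with `<polyline>`. Its stroke #ff8800 means score at S651, F2125. After flipping Y the toolpath is (85.990,126.685) → (62.145,89.655).

Shape 2 is a cubic bezier drawn with `<path>`. Its stroke #ff8800 means score at S651, F2125. After flipping Y the toolpath is (129.020,26.807) → (121.483,27.531) → (99.568,23.714) → (74.546,21.928) → (57.688,28.748).

G21
G90
G00 X85.990 Y126.685
M3 S651
G01 X62.145 Y89.655 F2125
G00 X129.020 Y26.807
M3 S651
G01 X121.483 Y27.531 F2125
G01 X99.568 Y23.714
G01 X74.546 Y21.928
G01 X57.688 Y28.748
M5
G00 X0.000 Y0.000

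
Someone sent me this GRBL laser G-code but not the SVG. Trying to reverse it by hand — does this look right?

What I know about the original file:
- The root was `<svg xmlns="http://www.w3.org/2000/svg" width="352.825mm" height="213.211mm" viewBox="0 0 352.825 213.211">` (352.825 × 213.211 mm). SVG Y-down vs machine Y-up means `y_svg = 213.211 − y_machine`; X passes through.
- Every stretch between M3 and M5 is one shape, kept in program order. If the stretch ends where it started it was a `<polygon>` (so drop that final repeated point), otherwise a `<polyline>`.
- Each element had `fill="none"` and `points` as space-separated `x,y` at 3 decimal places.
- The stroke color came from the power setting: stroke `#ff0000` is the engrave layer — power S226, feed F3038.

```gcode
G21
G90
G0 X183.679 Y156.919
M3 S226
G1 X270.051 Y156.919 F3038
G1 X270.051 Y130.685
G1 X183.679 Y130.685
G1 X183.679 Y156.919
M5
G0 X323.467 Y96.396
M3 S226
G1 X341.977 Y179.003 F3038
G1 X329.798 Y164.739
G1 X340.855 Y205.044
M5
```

Machine Y-up, SVG Y-down with viewBox height 213.211, so y_svg = 213.211 − y_machine; X carries over. Every run uses S226, so all elements get stroke `#ff0000` (engrave).

Run 1: The run returns to its start, so emit a `<polygon>` with points (Y-flipped): 183.679,56.292 270.051,56.292 270.051,82.526 183.679,82.526.

Run 2: The run is open, so emit a `<polyline>` with points (Y-flipped): 323.467,116.815 341.977,34.208 329.798,48.472 340.855,8.167.

<svg xmlns="http://www.w3.org/2000/svg" width="352.825mm" height="213.211mm" viewBox="0 0 352.825 213.211">
  <polygon points="183.679,56.292 270.051,56.292 270.051,82.526 183.679,82.526" fill="none" stroke="#ff0000"/>
  <polyline points="323.467,116.815 341.977,34.208 329.798,48.472 340.855,8.167" fill="none" stroke="#ff0000"/>
</svg>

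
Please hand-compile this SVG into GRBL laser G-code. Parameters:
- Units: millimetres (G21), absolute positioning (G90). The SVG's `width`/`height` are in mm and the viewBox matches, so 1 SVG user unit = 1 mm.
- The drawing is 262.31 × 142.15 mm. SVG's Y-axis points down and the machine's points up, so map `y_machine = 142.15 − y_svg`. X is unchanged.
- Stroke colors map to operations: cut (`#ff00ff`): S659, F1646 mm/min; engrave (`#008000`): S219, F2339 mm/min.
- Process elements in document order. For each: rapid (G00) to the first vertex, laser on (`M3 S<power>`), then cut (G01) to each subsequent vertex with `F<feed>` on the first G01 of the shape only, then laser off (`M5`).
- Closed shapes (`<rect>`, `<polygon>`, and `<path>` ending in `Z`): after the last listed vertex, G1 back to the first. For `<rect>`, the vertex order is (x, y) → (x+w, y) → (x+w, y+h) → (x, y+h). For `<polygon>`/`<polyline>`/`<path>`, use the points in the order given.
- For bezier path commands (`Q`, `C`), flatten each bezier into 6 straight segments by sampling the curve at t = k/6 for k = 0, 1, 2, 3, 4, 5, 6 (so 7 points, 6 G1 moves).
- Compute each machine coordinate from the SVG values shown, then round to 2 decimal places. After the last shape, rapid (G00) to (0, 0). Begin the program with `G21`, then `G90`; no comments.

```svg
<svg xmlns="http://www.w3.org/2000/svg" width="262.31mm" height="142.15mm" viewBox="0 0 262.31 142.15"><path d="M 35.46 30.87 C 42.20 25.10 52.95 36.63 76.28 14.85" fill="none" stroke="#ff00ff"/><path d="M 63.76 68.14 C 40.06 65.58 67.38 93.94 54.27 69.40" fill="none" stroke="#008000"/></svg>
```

viewBox `0 0 262.31 142.15` with mm width/height → 1 unit = 1 mm. Flip: y_m = 142.15 − y_svg.

**Shape 1** — `<path>` cubic bezier, stroke `#ff00ff` → cut (S659, F1646). Control points (SVG): P0=(35.46,30.87), P1=(42.20,25.10), P2=(52.95,36.63), P3=(76.28,14.85); sampled at t=k/6. Machine vertices: (35.46,111.28) → (39.20,112.96) → (43.85,113.16) → (49.65,113.29) → (56.83,114.75) → (65.62,118.95) → (76.28,127.30). Open path.

**Shape 2** — `<path>` cubic bezier, stroke `#008000` → engrave (S219, F2339). Control points (SVG): P0=(63.76,68.14), P1=(40.06,65.58), P2=(67.38,93.94), P3=(54.27,69.40); sampled at t=k/6. Machine vertices: (63.76,74.01) → (55.74,73.10) → (53.68,69.37) → (55.04,65.14) → (57.29,62.74) → (57.88,64.50) → (54.27,72.75). Open path.

G21
G90
G00 X35.46 Y111.28
M3 S659
G01 X39.20 Y112.96 F1646
G01 X43.85 Y113.16
G01 X49.65 Y113.29
G01 X56.83 Y114.75
G01 X65.62 Y118.95
G01 X76.28 Y127.30
M5
G00 X63.76 Y74.01
M3 S219
G01 X55.74 Y73.10 F2339
G01 X53.68 Y69.37
G01 X55.04 Y65.14
G01 X57.29 Y62.74
G01 X57.88 Y64.50
G01 X54.27 Y72.75
M5
G00 X0.00 Y0.00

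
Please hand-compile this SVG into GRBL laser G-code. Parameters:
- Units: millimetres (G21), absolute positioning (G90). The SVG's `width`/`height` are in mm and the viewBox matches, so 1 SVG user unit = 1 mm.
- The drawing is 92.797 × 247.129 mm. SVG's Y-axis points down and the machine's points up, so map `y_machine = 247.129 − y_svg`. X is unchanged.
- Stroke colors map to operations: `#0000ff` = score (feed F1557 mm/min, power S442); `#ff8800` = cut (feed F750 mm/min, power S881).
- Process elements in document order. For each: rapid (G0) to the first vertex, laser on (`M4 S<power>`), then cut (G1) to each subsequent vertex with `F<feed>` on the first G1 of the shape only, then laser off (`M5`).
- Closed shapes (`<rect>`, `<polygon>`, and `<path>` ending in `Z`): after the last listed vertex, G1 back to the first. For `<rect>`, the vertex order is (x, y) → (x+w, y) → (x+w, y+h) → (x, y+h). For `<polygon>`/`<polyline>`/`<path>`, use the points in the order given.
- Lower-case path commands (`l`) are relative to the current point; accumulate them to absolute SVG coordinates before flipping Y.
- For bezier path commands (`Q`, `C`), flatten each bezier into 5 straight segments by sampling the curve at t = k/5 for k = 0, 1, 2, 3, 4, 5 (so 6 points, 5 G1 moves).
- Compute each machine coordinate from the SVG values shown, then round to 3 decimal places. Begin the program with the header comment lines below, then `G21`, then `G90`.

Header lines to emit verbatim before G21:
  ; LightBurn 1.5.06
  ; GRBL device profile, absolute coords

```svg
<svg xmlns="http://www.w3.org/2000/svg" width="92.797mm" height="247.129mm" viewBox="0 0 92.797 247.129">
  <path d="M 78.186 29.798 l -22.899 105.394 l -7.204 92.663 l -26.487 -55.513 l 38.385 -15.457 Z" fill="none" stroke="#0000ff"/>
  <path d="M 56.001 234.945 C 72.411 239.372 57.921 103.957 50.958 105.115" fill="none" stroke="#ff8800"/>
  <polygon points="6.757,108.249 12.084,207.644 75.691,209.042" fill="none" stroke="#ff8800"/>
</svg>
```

; LightBurn 1.5.06
; GRBL device profile, absolute coords
G21
G90
G0 X78.186 Y217.331
M4 S442
G1 X55.287 Y111.937 F1557
G1 X48.083 Y19.274
G1 X21.596 Y74.787
G1 X59.981 Y90.244
G1 X78.186 Y217.331
M5
G0 X56.001 Y12.184
M4 S881
G1 X62.446 Y24.098 F750
G1 X63.320 Y56.305
G1 X60.467 Y95.539
G1 X55.732 Y128.531
G1 X50.958 Y142.014
M5
G0 X6.757 Y138.880
M4 S881
G1 X12.084 Y39.485 F750
G1 X75.691 Y38.087
G1 X6.757 Y138.880
M5

1 u = 1 mm; y_m = 247.129 − y.

[1] `<path>` closed polygon, #0000ff→score S442 F1557: (78.186,217.331) → (55.287,111.937) → (48.083,19.274) → (21.596,74.787) → (59.981,90.244) → (78.186,217.331) (closed)

[2] `<path>` cubic bezier, #ff8800→cut S881 F750: (56.001,12.184) → (62.446,24.098) → (63.320,56.305) → (60.467,95.539) → (55.732,128.531) → (50.958,142.014)

[3] `<polygon>` closed polygon, #ff8800→cut S881 F750: (6.757,138.880) → (12.084,39.485) → (75.691,38.087) → (6.757,138.880) (closed)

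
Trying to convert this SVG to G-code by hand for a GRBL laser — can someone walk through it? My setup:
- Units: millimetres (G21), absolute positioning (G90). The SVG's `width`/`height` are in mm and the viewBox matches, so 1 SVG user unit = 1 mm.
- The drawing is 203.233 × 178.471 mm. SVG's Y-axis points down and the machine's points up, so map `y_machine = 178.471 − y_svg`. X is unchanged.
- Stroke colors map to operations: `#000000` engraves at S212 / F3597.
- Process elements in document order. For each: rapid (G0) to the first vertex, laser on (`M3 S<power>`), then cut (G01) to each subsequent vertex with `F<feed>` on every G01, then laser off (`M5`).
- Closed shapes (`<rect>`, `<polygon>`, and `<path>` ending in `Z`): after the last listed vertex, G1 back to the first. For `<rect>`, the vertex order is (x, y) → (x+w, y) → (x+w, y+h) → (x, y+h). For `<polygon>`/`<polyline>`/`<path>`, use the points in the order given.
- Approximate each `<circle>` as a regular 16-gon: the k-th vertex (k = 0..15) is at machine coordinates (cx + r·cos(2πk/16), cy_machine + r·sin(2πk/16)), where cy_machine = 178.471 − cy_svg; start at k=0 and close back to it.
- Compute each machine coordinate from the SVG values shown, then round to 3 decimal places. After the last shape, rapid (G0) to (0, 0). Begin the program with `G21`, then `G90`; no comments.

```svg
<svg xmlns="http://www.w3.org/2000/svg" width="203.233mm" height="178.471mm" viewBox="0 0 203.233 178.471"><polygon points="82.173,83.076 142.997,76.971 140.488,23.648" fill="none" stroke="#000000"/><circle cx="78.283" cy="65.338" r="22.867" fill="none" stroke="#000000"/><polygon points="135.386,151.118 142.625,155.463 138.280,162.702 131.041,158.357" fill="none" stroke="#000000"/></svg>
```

G21
G90
G0 X82.173 Y95.395
M3 S212
G01 X142.997 Y101.500 F3597
G01 X140.488 Y154.823 F3597
G01 X82.173 Y95.395 F3597
M5
G0 X101.150 Y113.133
M3 S212
G01 X99.409 Y121.884 F3597
G01 X94.452 Y129.302 F3597
G01 X87.034 Y134.259 F3597
G01 X78.283 Y136.000 F3597
G01 X69.532 Y134.259 F3597
G01 X62.114 Y129.302 F3597
G01 X57.157 Y121.884 F3597
G01 X55.416 Y113.133 F3597
G01 X57.157 Y104.382 F3597
G01 X62.114 Y96.964 F3597
G01 X69.532 Y92.007 F3597
G01 X78.283 Y90.266 F3597
G01 X87.034 Y92.007 F3597
G01 X94.452 Y96.964 F3597
G01 X99.409 Y104.382 F3597
G01 X101.150 Y113.133 F3597
M5
G0 X135.386 Y27.353
M3 S212
G01 X142.625 Y23.008 F3597
G01 X138.280 Y15.769 F3597
G01 X131.041 Y20.114 F3597
G01 X135.386 Y27.353 F3597
M5
G0 X0.000 Y0.000

1 u = 1 mm; y_m = 178.471 − y.

[1] `<polygon>` closed polygon, #000000→engrave S212 F3597: (82.173,95.395) → (142.997,101.500) → (140.488,154.823) → (82.173,95.395) (closed)

[2] `<circle>` circle, #000000→engrave S212 F3597: (101.150,113.133) → (99.409,121.884) → (94.452,129.302) → (87.034,134.259) → (78.283,136.000) → (69.532,134.259) → (62.114,129.302) → (57.157,121.884) → (55.416,113.133) → (57.157,104.382) → (62.114,96.964) → (69.532,92.007) → (78.283,90.266) → (87.034,92.007) → (94.452,96.964) → (99.409,104.382) → (101.150,113.133) (closed)

[3] `<polygon>` regular polygon, #000000→engrave S212 F3597: (135.386,27.353) → (142.625,23.008) → (138.280,15.769) → (131.041,20.114) → (135.386,27.353) (closed)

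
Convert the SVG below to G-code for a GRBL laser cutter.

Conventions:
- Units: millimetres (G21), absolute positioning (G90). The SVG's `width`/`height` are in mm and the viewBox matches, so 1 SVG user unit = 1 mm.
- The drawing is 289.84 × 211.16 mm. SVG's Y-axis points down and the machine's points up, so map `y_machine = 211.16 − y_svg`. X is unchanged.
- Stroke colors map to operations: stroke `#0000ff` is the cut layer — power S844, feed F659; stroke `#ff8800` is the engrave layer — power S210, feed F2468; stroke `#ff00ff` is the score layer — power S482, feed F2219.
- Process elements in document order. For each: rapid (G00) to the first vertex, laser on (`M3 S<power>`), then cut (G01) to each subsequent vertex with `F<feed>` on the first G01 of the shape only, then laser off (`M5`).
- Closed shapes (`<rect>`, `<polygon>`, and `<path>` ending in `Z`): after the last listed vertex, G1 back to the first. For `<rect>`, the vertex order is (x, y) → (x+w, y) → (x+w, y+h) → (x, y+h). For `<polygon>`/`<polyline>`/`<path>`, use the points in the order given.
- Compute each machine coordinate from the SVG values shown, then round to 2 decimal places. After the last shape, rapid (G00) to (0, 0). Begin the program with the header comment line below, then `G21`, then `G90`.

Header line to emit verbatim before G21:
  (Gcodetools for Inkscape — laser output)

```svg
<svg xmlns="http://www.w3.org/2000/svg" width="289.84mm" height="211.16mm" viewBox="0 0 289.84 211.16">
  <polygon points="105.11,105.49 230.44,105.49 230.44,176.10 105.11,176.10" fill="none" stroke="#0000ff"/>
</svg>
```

viewBox `0 0 289.84 211.16` with mm width/height → 1 unit = 1 mm. Flip: y_m = 211.16 − y_svg.

**Shape 1** — `<polygon>` rectangle, stroke `#0000ff` → cut (S844, F659). Machine vertices: (105.11,105.67) → (230.44,105.67) → (230.44,35.06) → (105.11,35.06) → (105.11,105.67). Closed: final G1 returns to the first vertex.

(Gcodetools for Inkscape — laser output)
G21
G90
G00 X105.11 Y105.67
M3 S844
G01 X230.44 Y105.67 F659
G01 X230.44 Y35.06
G01 X105.11 Y35.06
G01 X105.11 Y105.67
M5
G00 X0.00 Y0.00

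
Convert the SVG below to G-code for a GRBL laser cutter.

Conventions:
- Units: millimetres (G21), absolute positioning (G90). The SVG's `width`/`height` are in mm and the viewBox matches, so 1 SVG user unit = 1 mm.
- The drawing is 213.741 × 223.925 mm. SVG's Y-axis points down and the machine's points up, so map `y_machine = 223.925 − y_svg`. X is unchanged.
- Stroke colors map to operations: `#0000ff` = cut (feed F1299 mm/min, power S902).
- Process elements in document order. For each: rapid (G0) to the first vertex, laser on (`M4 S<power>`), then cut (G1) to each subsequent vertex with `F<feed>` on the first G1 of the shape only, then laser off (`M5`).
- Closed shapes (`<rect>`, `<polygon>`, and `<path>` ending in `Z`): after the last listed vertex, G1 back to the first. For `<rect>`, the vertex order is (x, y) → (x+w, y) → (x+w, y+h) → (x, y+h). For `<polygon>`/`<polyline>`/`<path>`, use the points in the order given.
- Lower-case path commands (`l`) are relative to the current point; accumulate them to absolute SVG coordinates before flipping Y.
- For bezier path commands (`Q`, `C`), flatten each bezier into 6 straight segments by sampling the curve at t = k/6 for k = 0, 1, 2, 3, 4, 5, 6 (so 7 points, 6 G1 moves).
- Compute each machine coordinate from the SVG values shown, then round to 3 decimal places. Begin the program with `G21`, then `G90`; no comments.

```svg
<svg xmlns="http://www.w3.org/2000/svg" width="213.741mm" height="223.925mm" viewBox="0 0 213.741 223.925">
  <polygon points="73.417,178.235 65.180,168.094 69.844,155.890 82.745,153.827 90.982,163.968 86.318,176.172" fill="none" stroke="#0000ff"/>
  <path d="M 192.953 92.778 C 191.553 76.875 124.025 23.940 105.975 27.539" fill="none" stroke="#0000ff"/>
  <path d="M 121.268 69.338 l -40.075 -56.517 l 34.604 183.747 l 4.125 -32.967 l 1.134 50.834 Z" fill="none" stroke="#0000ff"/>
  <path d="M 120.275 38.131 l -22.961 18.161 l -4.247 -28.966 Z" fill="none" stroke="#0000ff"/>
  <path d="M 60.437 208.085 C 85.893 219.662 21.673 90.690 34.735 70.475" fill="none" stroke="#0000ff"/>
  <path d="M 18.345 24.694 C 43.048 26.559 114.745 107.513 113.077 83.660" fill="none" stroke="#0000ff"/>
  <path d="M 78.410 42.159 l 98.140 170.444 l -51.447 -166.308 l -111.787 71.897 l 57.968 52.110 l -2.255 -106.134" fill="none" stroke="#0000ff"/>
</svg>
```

viewBox `0 0 213.741 223.925` with mm width/height → 1 unit = 1 mm. Flip: y_m = 223.925 − y_svg.

**Shape 1** — `<polygon>` regular polygon, stroke `#0000ff` → cut (S902, F1299). Machine vertices: (73.417,45.690) → (65.180,55.831) → (69.844,68.035) → (82.745,70.098) → (90.982,59.957) → (86.318,47.753) → (73.417,45.690). Closed: final G1 returns to the first vertex.

**Shape 2** — `<path>` cubic bezier, stroke `#0000ff` → cut (S902, F1299). Control points (SVG): P0=(192.953,92.778), P1=(191.553,76.875), P2=(124.025,23.940), P3=(105.975,27.539); sampled at t=k/6. Machine vertices: (192.953,131.147) → (187.278,141.751) → (173.792,155.929) → (155.708,171.080) → (136.236,184.606) → (118.588,193.908) → (105.975,196.386). Open path.

**Shape 3** — `<path>` closed polygon, stroke `#0000ff` → cut (S902, F1299). Machine vertices: (121.268,154.587) → (81.193,211.104) → (115.797,27.357) → (119.922,60.324) → (121.056,9.490) → (121.268,154.587). Closed: final G1 returns to the first vertex.

**Shape 4** — `<path>` regular polygon, stroke `#0000ff` → cut (S902, F1299). Machine vertices: (120.275,185.794) → (97.314,167.633) → (93.067,196.599) → (120.275,185.794). Closed: final G1 returns to the first vertex.

**Shape 5** — `<path>` cubic bezier, stroke `#0000ff` → cut (S902, F1299). Control points (SVG): P0=(60.437,208.085), P1=(85.893,219.662), P2=(21.673,90.690), P3=(34.735,70.475); sampled at t=k/6. Machine vertices: (60.437,15.840) → (66.465,20.610) → (62.185,41.879) → (52.234,72.723) → (41.250,106.216) → (33.871,135.434) → (34.735,153.450). Open path.

**Shape 6** — `<path>` cubic bezier, stroke `#0000ff` → cut (S902, F1299). Control points (SVG): P0=(18.345,24.694), P1=(43.048,26.559), P2=(114.745,107.513), P3=(113.077,83.660); sampled at t=k/6. Machine vertices: (18.345,199.231) → (34.055,192.559) → (54.255,177.814) → (75.600,160.104) → (94.748,144.537) → (108.354,136.221) → (113.077,140.265). Open path.

**Shape 7** — `<path>` open polyline, stroke `#0000ff` → cut (S902, F1299). Machine vertices: (78.410,181.766) → (176.550,11.322) → (125.103,177.630) → (13.316,105.733) → (71.284,53.623) → (69.029,159.757). Open path.

G21
G90
G0 X73.417 Y45.690
M4 S902
G1 X65.180 Y55.831 F1299
G1 X69.844 Y68.035
G1 X82.745 Y70.098
G1 X90.982 Y59.957
G1 X86.318 Y47.753
G1 X73.417 Y45.690
M5
G0 X192.953 Y131.147
M4 S902
G1 X187.278 Y141.751 F1299
G1 X173.792 Y155.929
G1 X155.708 Y171.080
G1 X136.236 Y184.606
G1 X118.588 Y193.908
G1 X105.975 Y196.386
M5
G0 X121.268 Y154.587
M4 S902
G1 X81.193 Y211.104 F1299
G1 X115.797 Y27.357
G1 X119.922 Y60.324
G1 X121.056 Y9.490
G1 X121.268 Y154.587
M5
G0 X120.275 Y185.794
M4 S902
G1 X97.314 Y167.633 F1299
G1 X93.067 Y196.599
G1 X120.275 Y185.794
M5
G0 X60.437 Y15.840
M4 S902
G1 X66.465 Y20.610 F1299
G1 X62.185 Y41.879
G1 X52.234 Y72.723
G1 X41.250 Y106.216
G1 X33.871 Y135.434
G1 X34.735 Y153.450
M5
G0 X18.345 Y199.231
M4 S902
G1 X34.055 Y192.559 F1299
G1 X54.255 Y177.814
G1 X75.600 Y160.104
G1 X94.748 Y144.537
G1 X108.354 Y136.221
G1 X113.077 Y140.265
M5
G0 X78.410 Y181.766
M4 S902
G1 X176.550 Y11.322 F1299
G1 X125.103 Y177.630
G1 X13.316 Y105.733
G1 X71.284 Y53.623
G1 X69.029 Y159.757
M5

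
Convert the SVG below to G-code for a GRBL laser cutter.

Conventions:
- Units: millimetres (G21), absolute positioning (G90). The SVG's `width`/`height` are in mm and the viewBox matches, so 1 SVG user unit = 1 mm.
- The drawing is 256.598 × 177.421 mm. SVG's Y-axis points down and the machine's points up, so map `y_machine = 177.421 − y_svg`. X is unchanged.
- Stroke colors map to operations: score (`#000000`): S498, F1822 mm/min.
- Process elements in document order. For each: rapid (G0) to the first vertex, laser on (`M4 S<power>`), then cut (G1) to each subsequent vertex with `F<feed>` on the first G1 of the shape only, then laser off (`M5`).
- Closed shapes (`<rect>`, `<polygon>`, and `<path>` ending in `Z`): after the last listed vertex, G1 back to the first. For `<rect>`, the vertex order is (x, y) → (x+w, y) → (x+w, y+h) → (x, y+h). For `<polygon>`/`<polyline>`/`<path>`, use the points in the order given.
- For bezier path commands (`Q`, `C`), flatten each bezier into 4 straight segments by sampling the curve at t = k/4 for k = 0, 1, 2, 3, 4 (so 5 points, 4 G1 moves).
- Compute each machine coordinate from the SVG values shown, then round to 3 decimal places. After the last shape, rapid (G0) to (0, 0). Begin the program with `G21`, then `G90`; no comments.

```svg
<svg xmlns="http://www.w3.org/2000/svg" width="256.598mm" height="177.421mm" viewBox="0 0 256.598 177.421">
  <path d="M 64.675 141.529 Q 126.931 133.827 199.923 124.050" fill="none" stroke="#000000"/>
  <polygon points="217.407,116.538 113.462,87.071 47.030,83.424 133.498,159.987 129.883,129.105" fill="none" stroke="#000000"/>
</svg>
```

G21
G90
G0 X64.675 Y35.892
M4 S498
G1 X96.474 Y39.873 F1822
G1 X129.615 Y44.113
G1 X164.098 Y48.612
G1 X199.923 Y53.371
M5
G0 X217.407 Y60.883
M4 S498
G1 X113.462 Y90.350 F1822
G1 X47.030 Y93.997
G1 X133.498 Y17.434
G1 X129.883 Y48.316
G1 X217.407 Y60.883
M5
G0 X0.000 Y0.000

viewBox `0 0 256.598 177.421` with mm width/height → 1 unit = 1 mm. Flip: y_m = 177.421 − y_svg.

**Shape 1** — `<path>` quadratic bezier, stroke `#000000` → score (S498, F1822). Control points (SVG): P0=(64.675,141.529), P1=(126.931,133.827), P2=(199.923,124.050); sampled at t=k/4. Machine vertices: (64.675,35.892) → (96.474,39.873) → (129.615,44.113) → (164.098,48.612) → (199.923,53.371). Open path.

**Shape 2** — `<polygon>` closed polygon, stroke `#000000` → score (S498, F1822). Machine vertices: (217.407,60.883) → (113.462,90.350) → (47.030,93.997) → (133.498,17.434) → (129.883,48.316) → (217.407,60.883). Closed: final G1 returns to the first vertex.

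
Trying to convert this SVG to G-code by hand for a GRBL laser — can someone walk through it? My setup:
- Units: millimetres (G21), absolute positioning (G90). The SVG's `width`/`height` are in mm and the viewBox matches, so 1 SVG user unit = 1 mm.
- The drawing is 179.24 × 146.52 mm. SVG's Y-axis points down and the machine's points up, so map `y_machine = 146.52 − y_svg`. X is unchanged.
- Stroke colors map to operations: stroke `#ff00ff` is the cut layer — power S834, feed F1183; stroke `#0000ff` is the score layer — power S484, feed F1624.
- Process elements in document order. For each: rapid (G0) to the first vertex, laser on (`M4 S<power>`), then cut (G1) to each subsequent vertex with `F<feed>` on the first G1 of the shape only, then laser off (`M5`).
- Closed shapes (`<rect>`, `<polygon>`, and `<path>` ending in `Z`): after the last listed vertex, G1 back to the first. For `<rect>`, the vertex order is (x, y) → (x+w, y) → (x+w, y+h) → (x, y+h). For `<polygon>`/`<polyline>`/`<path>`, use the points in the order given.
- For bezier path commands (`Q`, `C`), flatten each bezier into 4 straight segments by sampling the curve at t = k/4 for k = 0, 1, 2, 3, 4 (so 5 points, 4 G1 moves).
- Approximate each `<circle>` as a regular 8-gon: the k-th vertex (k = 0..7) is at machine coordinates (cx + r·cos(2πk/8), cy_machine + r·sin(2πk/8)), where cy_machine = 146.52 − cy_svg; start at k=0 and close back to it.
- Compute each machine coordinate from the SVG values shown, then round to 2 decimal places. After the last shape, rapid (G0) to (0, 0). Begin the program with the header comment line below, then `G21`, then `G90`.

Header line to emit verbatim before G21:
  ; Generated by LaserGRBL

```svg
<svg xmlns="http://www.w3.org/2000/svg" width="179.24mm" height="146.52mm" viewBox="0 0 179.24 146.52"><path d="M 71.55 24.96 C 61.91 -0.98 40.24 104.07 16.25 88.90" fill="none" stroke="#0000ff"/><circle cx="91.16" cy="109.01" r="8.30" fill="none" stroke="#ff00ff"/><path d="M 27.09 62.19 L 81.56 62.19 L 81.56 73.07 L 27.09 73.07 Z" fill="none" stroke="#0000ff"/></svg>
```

; Generated by LaserGRBL
G21
G90
G0 X71.55 Y121.56
M4 S484
G1 X62.22 Y120.38 F1624
G1 X49.28 Y93.63
G1 X33.66 Y64.86
G1 X16.25 Y57.62
M5
G0 X99.46 Y37.51
M4 S834
G1 X97.03 Y43.38 F1183
G1 X91.16 Y45.81
G1 X85.29 Y43.38
G1 X82.86 Y37.51
G1 X85.29 Y31.64
G1 X91.16 Y29.21
G1 X97.03 Y31.64
G1 X99.46 Y37.51
M5
G0 X27.09 Y84.33
M4 S484
G1 X81.56 Y84.33 F1624
G1 X81.56 Y73.45
G1 X27.09 Y73.45
G1 X27.09 Y84.33
M5
G0 X0.00 Y0.00

viewBox `0 0 179.24 146.52` with mm width/height → 1 unit = 1 mm. Flip: y_m = 146.52 − y_svg.

**Shape 1** — `<path>` cubic bezier, stroke `#0000ff` → score (S484, F1624). Control points (SVG): P0=(71.55,24.96), P1=(61.91,-0.98), P2=(40.24,104.07), P3=(16.25,88.90); sampled at t=k/4. Machine vertices: (71.55,121.56) → (62.22,120.38) → (49.28,93.63) → (33.66,64.86) → (16.25,57.62). Open path.

**Shape 2** — `<circle>` circle, stroke `#ff00ff` → cut (S834, F1183). Machine vertices: (99.46,37.51) → (97.03,43.38) → (91.16,45.81) → (85.29,43.38) → (82.86,37.51) → (85.29,31.64) → (91.16,29.21) → (97.03,31.64) → (99.46,37.51). Closed: final G1 returns to the first vertex.

**Shape 3** — `<path>` rectangle, stroke `#0000ff` → score (S484, F1624). Machine vertices: (27.09,84.33) → (81.56,84.33) → (81.56,73.45) → (27.09,73.45) → (27.09,84.33). Closed: final G1 returns to the first vertex.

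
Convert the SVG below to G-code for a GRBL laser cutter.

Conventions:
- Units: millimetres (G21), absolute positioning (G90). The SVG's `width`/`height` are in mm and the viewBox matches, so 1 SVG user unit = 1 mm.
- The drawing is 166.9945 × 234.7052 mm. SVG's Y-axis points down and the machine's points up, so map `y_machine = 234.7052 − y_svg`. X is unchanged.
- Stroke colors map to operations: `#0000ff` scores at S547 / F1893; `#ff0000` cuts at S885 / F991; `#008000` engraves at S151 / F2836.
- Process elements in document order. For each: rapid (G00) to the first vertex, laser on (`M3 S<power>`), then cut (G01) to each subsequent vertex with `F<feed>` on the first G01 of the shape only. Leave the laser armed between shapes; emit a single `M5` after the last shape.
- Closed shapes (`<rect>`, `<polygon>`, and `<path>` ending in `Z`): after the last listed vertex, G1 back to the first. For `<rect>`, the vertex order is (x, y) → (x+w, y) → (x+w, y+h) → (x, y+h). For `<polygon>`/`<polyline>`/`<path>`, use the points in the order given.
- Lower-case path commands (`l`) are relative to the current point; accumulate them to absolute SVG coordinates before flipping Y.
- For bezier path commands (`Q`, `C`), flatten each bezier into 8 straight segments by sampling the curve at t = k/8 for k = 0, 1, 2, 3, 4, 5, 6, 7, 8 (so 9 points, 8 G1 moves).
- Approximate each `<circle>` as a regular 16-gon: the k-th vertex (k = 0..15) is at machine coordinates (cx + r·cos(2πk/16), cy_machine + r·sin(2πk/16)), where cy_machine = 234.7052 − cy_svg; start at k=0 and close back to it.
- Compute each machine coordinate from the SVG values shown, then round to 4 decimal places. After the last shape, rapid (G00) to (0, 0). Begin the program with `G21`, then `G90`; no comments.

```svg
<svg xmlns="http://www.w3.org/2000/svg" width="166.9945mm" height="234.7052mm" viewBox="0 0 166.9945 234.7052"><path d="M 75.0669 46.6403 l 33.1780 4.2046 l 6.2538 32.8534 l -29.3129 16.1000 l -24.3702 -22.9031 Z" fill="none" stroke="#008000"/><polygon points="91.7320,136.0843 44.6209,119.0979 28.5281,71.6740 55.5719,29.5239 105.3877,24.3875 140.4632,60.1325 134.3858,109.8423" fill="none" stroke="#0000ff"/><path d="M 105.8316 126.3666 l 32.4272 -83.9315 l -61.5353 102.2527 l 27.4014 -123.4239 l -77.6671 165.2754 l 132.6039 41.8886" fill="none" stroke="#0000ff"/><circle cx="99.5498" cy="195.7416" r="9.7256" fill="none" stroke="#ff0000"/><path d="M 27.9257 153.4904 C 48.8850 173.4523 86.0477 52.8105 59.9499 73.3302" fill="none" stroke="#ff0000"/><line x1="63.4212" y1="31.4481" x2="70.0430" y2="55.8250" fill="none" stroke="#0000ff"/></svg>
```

viewBox `0 0 166.9945 234.7052` with mm width/height → 1 unit = 1 mm. Flip: y_m = 234.7052 − y_svg.

**Shape 1** — `<path>` regular polygon, stroke `#008000` → engrave (S151, F2836). Machine vertices: (75.0669,188.0649) → (108.2449,183.8603) → (114.4987,151.0069) → (85.1858,134.9069) → (60.8156,157.8100) → (75.0669,188.0649). Closed: final G1 returns to the first vertex.

**Shape 2** — `<polygon>` regular polygon, stroke `#0000ff` → score (S547, F1893). Machine vertices: (91.7320,98.6209) → (44.6209,115.6073) → (28.5281,163.0312) → (55.5719,205.1813) → (105.3877,210.3177) → (140.4632,174.5727) → (134.3858,124.8629) → (91.7320,98.6209). Closed: final G1 returns to the first vertex.

**Shape 3** — `<path>` open polyline, stroke `#0000ff` → score (S547, F1893). Machine vertices: (105.8316,108.3386) → (138.2588,192.2701) → (76.7235,90.0174) → (104.1249,213.4413) → (26.4578,48.1659) → (159.0617,6.2773). Open path.

**Shape 4** — `<circle>` circle, stroke `#ff0000` → cut (S885, F991). Machine vertices: (109.2754,38.9636) → (108.5351,42.6854) → (106.4268,45.8406) → (103.2716,47.9489) → (99.5498,48.6892) → (95.8280,47.9489) → (92.6728,45.8406) → (90.5645,42.6854) → (89.8242,38.9636) → (90.5645,35.2418) → (92.6728,32.0866) → (95.8280,29.9783) → (99.5498,29.2380) → (103.2716,29.9783) → (106.4268,32.0866) → (108.5351,35.2418) → (109.2754,38.9636). Closed: final G1 returns to the first vertex.

**Shape 5** — `<path>` cubic bezier, stroke `#ff0000` → cut (S885, F991). Control points (SVG): P0=(27.9257,153.4904), P1=(48.8850,173.4523), P2=(86.0477,52.8105), P3=(59.9499,73.3302); sampled at t=k/8. Machine vertices: (27.9257,81.2148) → (36.3898,79.7696) → (45.4417,88.2040) → (54.1502,103.2161) → (61.5842,121.5041) → (66.8124,139.7659) → (68.9035,154.6996) → (66.9264,163.0033) → (59.9499,161.3750). Open path.

**Shape 6** — `<line>` line segment, stroke `#0000ff` → score (S547, F1893). Machine vertices: (63.4212,203.2571) → (70.0430,178.8802). Open path.

G21
G90
G00 X75.0669 Y188.0649
M3 S151
G01 X108.2449 Y183.8603 F2836
G01 X114.4987 Y151.0069
G01 X85.1858 Y134.9069
G01 X60.8156 Y157.8100
G01 X75.0669 Y188.0649
G00 X91.7320 Y98.6209
M3 S547
G01 X44.6209 Y115.6073 F1893
G01 X28.5281 Y163.0312
G01 X55.5719 Y205.1813
G01 X105.3877 Y210.3177
G01 X140.4632 Y174.5727
G01 X134.3858 Y124.8629
G01 X91.7320 Y98.6209
G00 X105.8316 Y108.3386
M3 S547
G01 X138.2588 Y192.2701 F1893
G01 X76.7235 Y90.0174
G01 X104.1249 Y213.4413
G01 X26.4578 Y48.1659
G01 X159.0617 Y6.2773
G00 X109.2754 Y38.9636
M3 S885
G01 X108.5351 Y42.6854 F991
G01 X106.4268 Y45.8406
G01 X103.2716 Y47.9489
G01 X99.5498 Y48.6892
G01 X95.8280 Y47.9489
G01 X92.6728 Y45.8406
G01 X90.5645 Y42.6854
G01 X89.8242 Y38.9636
G01 X90.5645 Y35.2418
G01 X92.6728 Y32.0866
G01 X95.8280 Y29.9783
G01 X99.5498 Y29.2380
G01 X103.2716 Y29.9783
G01 X106.4268 Y32.0866
G01 X108.5351 Y35.2418
G01 X109.2754 Y38.9636
G00 X27.9257 Y81.2148
M3 S885
G01 X36.3898 Y79.7696 F991
G01 X45.4417 Y88.2040
G01 X54.1502 Y103.2161
G01 X61.5842 Y121.5041
G01 X66.8124 Y139.7659
G01 X68.9035 Y154.6996
G01 X66.9264 Y163.0033
G01 X59.9499 Y161.3750
G00 X63.4212 Y203.2571
M3 S547
G01 X70.0430 Y178.8802 F1893
M5
G00 X0.0000 Y0.0000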